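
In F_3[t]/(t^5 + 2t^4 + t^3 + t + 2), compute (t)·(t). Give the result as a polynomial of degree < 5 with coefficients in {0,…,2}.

Multiply in F_3[t]: (t)·(t) = t^2.
Reduced: t^2.

t^2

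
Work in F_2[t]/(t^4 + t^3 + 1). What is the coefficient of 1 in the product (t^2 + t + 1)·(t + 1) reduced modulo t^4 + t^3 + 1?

1

Multiply in F_2[t]: (t^2 + t + 1)·(t + 1) = t^3 + 1.
Reduced: t^3 + 1.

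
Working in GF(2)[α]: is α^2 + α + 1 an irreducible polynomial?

Yes

Write f(α) = α^2 + α + 1.
Check for roots in GF(2): f(0) = 1; f(1) = 1.
No roots. A degree-2 polynomial over a field with no linear factor is irreducible.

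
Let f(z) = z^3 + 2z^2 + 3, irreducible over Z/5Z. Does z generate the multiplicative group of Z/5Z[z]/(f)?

|GF(5^3)^×| = 5^3 − 1 = 124. Prime factorization: 124 = 2^2·31.
f is primitive ⇔ z has order 124 in GF(5)[z]/(f), i.e. z^(124/q) ≠ 1 for each prime q | 124.
z^(62) mod f = 4.
z^(4) mod f = 4z^2 + 2z + 1.
None equal 1, so z has full order 124; f is primitive.

Yes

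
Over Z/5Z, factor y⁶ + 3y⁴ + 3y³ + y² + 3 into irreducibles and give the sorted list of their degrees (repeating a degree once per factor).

Write h(y) = y⁶ + 3y⁴ + 3y³ + y² + 3.
Roots in Z/5Z: h(0) = 3; h(1) = 1; h(2) = 3; h(3) = 0 → root; h(4) = 0 → root.
Linear factors from roots: (y + 2), (y + 1).
Complete factorization: h(y) = (y + 1)·(y + 2)·(y² + y + 2)^2.
Factor degrees with multiplicity: 1 + 1 + 2 + 2 = 6.

1, 1, 2, 2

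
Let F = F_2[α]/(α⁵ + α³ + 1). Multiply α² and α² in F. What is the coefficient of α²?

0

Multiply in F_2[α]: (α²)·(α²) = α⁴.
Reduced: α⁴.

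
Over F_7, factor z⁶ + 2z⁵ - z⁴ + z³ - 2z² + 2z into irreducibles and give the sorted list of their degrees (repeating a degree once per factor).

Write g(z) = z⁶ + 2z⁵ - z⁴ + z³ - 2z² + 2z.
Linear factors from roots: (z), (z + 1).
Complete factorization: g(z) = (z)·(z + 1)·(z² + 3z - 1)·(z² - 2z - 2).
Factor degrees with multiplicity: 1 + 1 + 2 + 2 = 6.

1, 1, 2, 2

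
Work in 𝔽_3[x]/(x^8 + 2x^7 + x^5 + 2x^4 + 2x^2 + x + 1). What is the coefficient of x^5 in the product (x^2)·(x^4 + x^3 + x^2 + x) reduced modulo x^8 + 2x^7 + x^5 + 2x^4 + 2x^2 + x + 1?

1

Multiply in 𝔽_3[x]: (x^2)·(x^4 + x^3 + x^2 + x) = x^6 + x^5 + x^4 + x^3.
Reduced: x^6 + x^5 + x^4 + x^3.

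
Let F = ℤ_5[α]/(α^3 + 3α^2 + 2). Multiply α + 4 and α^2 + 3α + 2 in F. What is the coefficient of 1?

1

Multiply in ℤ_5[α]: (α + 4)·(α^2 + 3α + 2) = α^3 + 2α^2 + 4α + 3.
Reduce using α^3 ≡ 2α^2 + 3 (mod α^3 + 3α^2 + 2).
Reduced: 4α^2 + 4α + 1.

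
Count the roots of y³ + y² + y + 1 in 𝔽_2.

Write f(y) = y³ + y² + y + 1.
Evaluate at each of the 2 elements of 𝔽_2:
f(0) = 1; f(1) = 0 → root.
Roots: {1}.

1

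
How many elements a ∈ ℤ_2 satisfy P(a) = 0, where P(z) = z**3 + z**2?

2

Evaluate at each of the 2 elements of ℤ_2:
P(0) = 0 → root; P(1) = 0 → root.
Roots: {0, 1}.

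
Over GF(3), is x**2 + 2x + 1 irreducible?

Write P(x) = x**2 + 2x + 1.
Check for roots in GF(3): P(0) = 1; P(1) = 1; P(2) = 0 → root.
P(2) = 0, so (x − 2) divides P(x); P is reducible.

No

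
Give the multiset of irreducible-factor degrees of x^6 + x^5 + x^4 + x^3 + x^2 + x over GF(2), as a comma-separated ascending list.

1, 1, 2, 2

Write f(x) = x^6 + x^5 + x^4 + x^3 + x^2 + x.
Roots in GF(2): f(0) = 0 → root; f(1) = 0 → root.
Linear factors from roots: (x), (x + 1).
Complete factorization: f(x) = (x)·(x + 1)·(x^2 + x + 1)^2.
Factor degrees with multiplicity: 1 + 1 + 2 + 2 = 6.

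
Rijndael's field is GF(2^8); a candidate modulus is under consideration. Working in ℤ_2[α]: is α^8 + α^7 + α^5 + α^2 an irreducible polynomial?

No

Write f(α) = α^8 + α^7 + α^5 + α^2.
Check for roots in ℤ_2: f(0) = 0 → root; f(1) = 0 → root.
f(0) = 0, so (α) divides f(α); f is reducible.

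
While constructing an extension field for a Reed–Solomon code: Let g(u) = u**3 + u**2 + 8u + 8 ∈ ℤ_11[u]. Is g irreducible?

Check each element of ℤ_11 for a root: g(0)=8, g(1)=7, g(2)=3, g(3)=2, g(4)=10, g(5)=0, g(6)=0, g(7)=5, g(8)=10, g(9)=10, g(10)=0.
g(5) = 0, so (u − 5) divides g(u); g is reducible.

No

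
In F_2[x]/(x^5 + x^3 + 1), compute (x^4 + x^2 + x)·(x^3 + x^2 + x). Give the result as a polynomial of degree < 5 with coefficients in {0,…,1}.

Multiply in F_2[x]: (x^4 + x^2 + x)·(x^3 + x^2 + x) = x^7 + x^6 + x^2.
Reduce using x^5 ≡ x^3 + 1 (mod x^5 + x^3 + 1).
Reduced: x^4 + x^3 + x + 1.

x^4 + x^3 + x + 1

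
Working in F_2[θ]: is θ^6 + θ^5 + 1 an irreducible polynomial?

Yes

Write m(θ) = θ^6 + θ^5 + 1.
Check for roots in F_2: m(0) = 1; m(1) = 1.
No roots, so no linear factors.
Monic irreducibles of degree 2 over GF(2): θ^2 + θ + 1.
None of them divide m (all give nonzero remainder).
Monic irreducibles of degree 3 over GF(2): θ^3 + θ + 1, θ^3 + θ^2 + 1.
None of them divide m (all give nonzero remainder).
No irreducible factor of degree ≤ 3 exists, so m is irreducible over GF(2).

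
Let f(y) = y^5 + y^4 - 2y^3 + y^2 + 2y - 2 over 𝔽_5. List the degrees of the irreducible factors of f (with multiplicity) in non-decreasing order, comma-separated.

Roots in 𝔽_5: f(0) = 3; f(1) = 1; f(2) = 3; f(3) = 3; f(4) = 4.
Complete factorization: f(y) = (y^2 + 2)·(y^3 + y^2 + y - 1).
Factor degrees with multiplicity: 2 + 3 = 5.

2, 3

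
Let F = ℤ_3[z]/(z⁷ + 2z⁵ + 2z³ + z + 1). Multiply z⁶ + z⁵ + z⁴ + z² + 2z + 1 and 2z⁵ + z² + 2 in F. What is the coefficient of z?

1

Multiply in ℤ_3[z]: (z⁶ + z⁵ + z⁴ + z² + 2z + 1)·(2z⁵ + z² + 2) = 2z¹¹ + 2z¹⁰ + 2z⁹ + z⁸ + z⁶ + z⁵ + 2z³ + z + 2.
Reduce using z⁷ ≡ z⁵ + z³ + 2z + 2 (mod z⁷ + 2z⁵ + 2z³ + z + 1).
Reduced: 2z⁴ + 2z³ + 2z² + z + 2.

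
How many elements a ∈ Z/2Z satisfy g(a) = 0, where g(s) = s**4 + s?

Evaluate at each of the 2 elements of Z/2Z:
g(0) = 0 → root; g(1) = 0 → root.
Roots: {0, 1}.

2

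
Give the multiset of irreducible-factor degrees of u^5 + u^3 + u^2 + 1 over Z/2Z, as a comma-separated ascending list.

Write f(u) = u^5 + u^3 + u^2 + 1.
Roots in Z/2Z: f(0) = 1; f(1) = 0 → root.
Linear factors from roots: (u + 1).
Complete factorization: f(u) = (u + 1)^3·(u^2 + u + 1).
Factor degrees with multiplicity: 1 + 1 + 1 + 2 = 5.

1, 1, 1, 2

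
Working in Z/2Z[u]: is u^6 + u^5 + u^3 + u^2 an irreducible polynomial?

No

Write g(u) = u^6 + u^5 + u^3 + u^2.
Check for roots in Z/2Z: g(0) = 0 → root; g(1) = 0 → root.
g(0) = 0, so (u) divides g(u); g is reducible.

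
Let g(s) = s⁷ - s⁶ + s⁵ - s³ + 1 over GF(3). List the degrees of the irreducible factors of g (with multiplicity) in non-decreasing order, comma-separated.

Roots in GF(3): g(0) = 1; g(1) = 1; g(2) = 2.
Complete factorization: g(s) = (s⁷ - s⁶ + s⁵ - s³ + 1).
Factor degrees with multiplicity: 7 = 7.

7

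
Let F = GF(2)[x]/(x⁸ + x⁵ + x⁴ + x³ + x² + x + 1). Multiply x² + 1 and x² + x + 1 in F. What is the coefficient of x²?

0

Multiply in GF(2)[x]: (x² + 1)·(x² + x + 1) = x⁴ + x³ + x + 1.
Reduced: x⁴ + x³ + x + 1.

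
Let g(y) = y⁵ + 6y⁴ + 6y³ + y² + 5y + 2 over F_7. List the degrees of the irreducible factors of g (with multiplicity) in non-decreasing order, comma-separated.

1, 1, 1, 2

Linear factors from roots: (y + 6), (y + 4), (y + 3).
Complete factorization: g(y) = (y + 3)·(y + 4)·(y + 6)·(y² + 1).
Factor degrees with multiplicity: 1 + 1 + 1 + 2 = 5.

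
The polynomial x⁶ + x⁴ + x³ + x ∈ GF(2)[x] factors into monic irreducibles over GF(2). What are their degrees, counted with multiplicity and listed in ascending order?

1, 1, 1, 1, 2

Write h(x) = x⁶ + x⁴ + x³ + x.
Roots in GF(2): h(0) = 0 → root; h(1) = 0 → root.
Linear factors from roots: (x), (x + 1).
Complete factorization: h(x) = (x)·(x + 1)^3·(x² + x + 1).
Factor degrees with multiplicity: 1 + 1 + 1 + 1 + 2 = 6.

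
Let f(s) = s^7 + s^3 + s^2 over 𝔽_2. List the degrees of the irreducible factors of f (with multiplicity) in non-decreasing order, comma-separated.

Roots in 𝔽_2: f(0) = 0 → root; f(1) = 1.
Linear factors from roots: (s).
Complete factorization: f(s) = (s)^2·(s^2 + s + 1)·(s^3 + s^2 + 1).
Factor degrees with multiplicity: 1 + 1 + 2 + 3 = 7.

1, 1, 2, 3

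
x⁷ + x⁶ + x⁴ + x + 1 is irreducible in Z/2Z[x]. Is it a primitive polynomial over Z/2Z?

Yes

Write f(x) = x⁷ + x⁶ + x⁴ + x + 1.
|GF(2^7)^×| = 2^7 − 1 = 127. Prime factorization: 127 = 127.
f is primitive ⇔ x has order 127 in GF(2)[x]/(f), i.e. x^(127/q) ≠ 1 for each prime q | 127.
x^(1) mod f = x.
None equal 1, so x has full order 127; f is primitive.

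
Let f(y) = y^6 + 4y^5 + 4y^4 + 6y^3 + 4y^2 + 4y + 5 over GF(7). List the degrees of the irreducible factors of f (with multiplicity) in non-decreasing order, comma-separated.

Linear factors from roots: (y + 6), (y + 4), (y + 2), (y + 1).
Complete factorization: f(y) = (y + 1)·(y + 2)·(y + 4)·(y + 6)·(y^2 + 5y + 2).
Factor degrees with multiplicity: 1 + 1 + 1 + 1 + 2 = 6.

1, 1, 1, 1, 2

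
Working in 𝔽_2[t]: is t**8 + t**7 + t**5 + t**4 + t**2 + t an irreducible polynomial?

Write g(t) = t**8 + t**7 + t**5 + t**4 + t**2 + t.
Check for roots in 𝔽_2: g(0) = 0 → root; g(1) = 0 → root.
g(0) = 0, so (t) divides g(t); g is reducible.

No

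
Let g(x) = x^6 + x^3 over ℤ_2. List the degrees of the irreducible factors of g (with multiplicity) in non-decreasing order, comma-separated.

1, 1, 1, 1, 2

Roots in ℤ_2: g(0) = 0 → root; g(1) = 0 → root.
Linear factors from roots: (x), (x + 1).
Complete factorization: g(x) = (x + 1)·(x)^3·(x^2 + x + 1).
Factor degrees with multiplicity: 1 + 1 + 1 + 1 + 2 = 6.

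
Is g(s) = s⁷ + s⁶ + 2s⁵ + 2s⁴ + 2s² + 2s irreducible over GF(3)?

No

Check for roots in GF(3): g(0) = 0 → root; g(1) = 1; g(2) = 0 → root.
g(0) = 0, so (s) divides g(s); g is reducible.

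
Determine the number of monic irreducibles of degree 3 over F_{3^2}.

240

The number of monic irreducibles of degree 3 over GF(9) is (1/3)·Σ_{d∣3} μ(3/d) 9^d.
Divisors of 3: 1, 3; μ(3/d) for each: -1, 1.
Σ = − 9^1 + 9^3 = 720.
N = 720/3 = 240.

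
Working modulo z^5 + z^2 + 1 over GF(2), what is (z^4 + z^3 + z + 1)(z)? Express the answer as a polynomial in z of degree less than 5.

z^4 + z + 1

Multiply in GF(2)[z]: (z^4 + z^3 + z + 1)·(z) = z^5 + z^4 + z^2 + z.
Reduce using z^5 ≡ z^2 + 1 (mod z^5 + z^2 + 1).
Reduced: z^4 + z + 1.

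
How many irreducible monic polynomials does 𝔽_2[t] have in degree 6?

9

By the necklace-counting formula, N_2(6) = (1/6) Σ_{d|6} μ(6/d)·2^d.
Divisors of 6: 1, 2, 3, 6; μ(6/d) for each: 1, -1, -1, 1.
Σ = 2^1 − 2^2 − 2^3 + 2^6 = 54.
N = 54/6 = 9.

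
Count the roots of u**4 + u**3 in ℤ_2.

Write h(u) = u**4 + u**3.
Evaluate at each of the 2 elements of ℤ_2:
h(0) = 0 → root; h(1) = 0 → root.
Roots: {0, 1}.

2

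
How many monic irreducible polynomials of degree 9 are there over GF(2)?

Gauss's count: N_{2}(9) = (1/9) Σ_{d|9} μ(9/d)·2^d.
Divisors of 9: 1, 3, 9; μ(9/d) for each: 0, -1, 1.
Σ = − 2^3 + 2^9 = 504.
N = 504/9 = 56.

56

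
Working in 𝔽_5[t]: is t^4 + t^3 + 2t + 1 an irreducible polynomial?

No

Write f(t) = t^4 + t^3 + 2t + 1.
Check for roots in 𝔽_5: f(0) = 1; f(1) = 0 → root; f(2) = 4; f(3) = 0 → root; f(4) = 4.
f(1) = 0, so (t − 1) divides f(t); f is reducible.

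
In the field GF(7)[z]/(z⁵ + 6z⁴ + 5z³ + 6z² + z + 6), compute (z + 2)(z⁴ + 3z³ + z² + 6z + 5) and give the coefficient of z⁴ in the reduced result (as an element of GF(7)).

6

Multiply in GF(7)[z]: (z + 2)·(z⁴ + 3z³ + z² + 6z + 5) = z⁵ + 5z⁴ + z² + 3z + 3.
Reduce using z⁵ ≡ z⁴ + 2z³ + z² + 6z + 1 (mod z⁵ + 6z⁴ + 5z³ + 6z² + z + 6).
Reduced: 6z⁴ + 2z³ + 2z² + 2z + 4.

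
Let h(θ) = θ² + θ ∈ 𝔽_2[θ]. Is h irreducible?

No

Check for roots in 𝔽_2: h(0) = 0 → root; h(1) = 0 → root.
h(0) = 0, so (θ) divides h(θ); h is reducible.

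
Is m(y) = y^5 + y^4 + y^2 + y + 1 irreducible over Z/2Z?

Yes

Check for roots in Z/2Z: m(0) = 1; m(1) = 1.
No roots, so no linear factors.
Monic irreducibles of degree 2 over GF(2): y^2 + y + 1.
None of them divide m (all give nonzero remainder).
No irreducible factor of degree ≤ 2 exists, so m is irreducible over GF(2).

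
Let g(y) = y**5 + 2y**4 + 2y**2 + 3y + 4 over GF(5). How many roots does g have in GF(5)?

Evaluate at each of the 5 elements of GF(5):
g(0) = 4; g(1) = 2; g(2) = 2; g(3) = 1; g(4) = 4.
No element is a root.

0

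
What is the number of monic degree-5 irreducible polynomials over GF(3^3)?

2869776

By the necklace-counting formula, N_27(5) = (1/5) Σ_{d|5} μ(5/d)·27^d.
Divisors of 5: 1, 5; μ(5/d) for each: -1, 1.
Σ = − 27^1 + 27^5 = 14348880.
N = 14348880/5 = 2869776.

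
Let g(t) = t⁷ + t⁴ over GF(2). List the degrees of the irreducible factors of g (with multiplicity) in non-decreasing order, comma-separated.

1, 1, 1, 1, 1, 2

Roots in GF(2): g(0) = 0 → root; g(1) = 0 → root.
Linear factors from roots: (t), (t + 1).
Complete factorization: g(t) = (t + 1)·(t)^4·(t² + t + 1).
Factor degrees with multiplicity: 1 + 1 + 1 + 1 + 1 + 2 = 7.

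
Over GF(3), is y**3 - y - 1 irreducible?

Yes

Write h(y) = y**3 - y - 1.
Check for roots in GF(3): h(0) = 2; h(1) = 2; h(2) = 2.
No roots. A degree-3 polynomial over a field with no linear factor is irreducible.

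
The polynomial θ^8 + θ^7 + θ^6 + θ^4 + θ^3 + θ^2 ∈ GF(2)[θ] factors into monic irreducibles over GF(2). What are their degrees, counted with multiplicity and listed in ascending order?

1, 1, 1, 1, 1, 1, 2

Write h(θ) = θ^8 + θ^7 + θ^6 + θ^4 + θ^3 + θ^2.
Roots in GF(2): h(0) = 0 → root; h(1) = 0 → root.
Linear factors from roots: (θ), (θ + 1).
Complete factorization: h(θ) = (θ)^2·(θ + 1)^4·(θ^2 + θ + 1).
Factor degrees with multiplicity: 1 + 1 + 1 + 1 + 1 + 1 + 2 = 8.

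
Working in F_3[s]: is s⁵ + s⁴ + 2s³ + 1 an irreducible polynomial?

Yes

Write m(s) = s⁵ + s⁴ + 2s³ + 1.
Check for roots in F_3: m(0) = 1; m(1) = 2; m(2) = 2.
No roots, so no linear factors.
Monic irreducibles of degree 2 over GF(3): s² + 1, s² + s + 2, s² + 2s + 2.
None of them divide m (all give nonzero remainder).
No irreducible factor of degree ≤ 2 exists, so m is irreducible over GF(3).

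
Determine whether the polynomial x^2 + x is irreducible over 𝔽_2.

Write P(x) = x^2 + x.
Check for roots in 𝔽_2: P(0) = 0 → root; P(1) = 0 → root.
P(0) = 0, so (x) divides P(x); P is reducible.

No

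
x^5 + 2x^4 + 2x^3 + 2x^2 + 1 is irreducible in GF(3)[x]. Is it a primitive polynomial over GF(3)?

No

Write f(x) = x^5 + 2x^4 + 2x^3 + 2x^2 + 1.
|GF(3^5)^×| = 3^5 − 1 = 242. Prime factorization: 242 = 2·11^2.
f is primitive ⇔ x has order 242 in GF(3)[x]/(f), i.e. x^(242/q) ≠ 1 for each prime q | 242.
x^(121) mod f = 2.
x^(22) mod f = 1
Since x^(22) = 1, the order of x divides 22 < 242; not primitive.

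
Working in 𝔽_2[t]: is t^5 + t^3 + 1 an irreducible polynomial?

Write P(t) = t^5 + t^3 + 1.
Check for roots in 𝔽_2: P(0) = 1; P(1) = 1.
No roots, so no linear factors.
Monic irreducibles of degree 2 over GF(2): t^2 + t + 1.
None of them divide P (all give nonzero remainder).
No irreducible factor of degree ≤ 2 exists, so P is irreducible over GF(2).

Yes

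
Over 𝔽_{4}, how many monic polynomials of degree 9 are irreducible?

Gauss's count: N_{4}(9) = (1/9) Σ_{d|9} μ(9/d)·4^d.
Divisors of 9: 1, 3, 9; μ(9/d) for each: 0, -1, 1.
Σ = − 4^3 + 4^9 = 262080.
N = 262080/9 = 29120.

29120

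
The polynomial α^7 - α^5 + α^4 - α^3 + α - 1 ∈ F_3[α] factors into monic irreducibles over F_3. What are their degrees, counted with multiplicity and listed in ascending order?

Write g(α) = α^7 - α^5 + α^4 - α^3 + α - 1.
Roots in F_3: g(0) = 2; g(1) = 0 → root; g(2) = 0 → root.
Linear factors from roots: (α - 1), (α + 1).
Complete factorization: g(α) = (α + 1)·(α - 1)·(α^2 + 1)·(α^3 - α + 1).
Factor degrees with multiplicity: 1 + 1 + 2 + 3 = 7.

1, 1, 2, 3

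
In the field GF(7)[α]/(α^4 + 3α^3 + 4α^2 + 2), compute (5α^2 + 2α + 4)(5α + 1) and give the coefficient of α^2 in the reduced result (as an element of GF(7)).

1

Multiply in GF(7)[α]: (5α^2 + 2α + 4)·(5α + 1) = 4α^3 + α^2 + α + 4.
Reduced: 4α^3 + α^2 + α + 4.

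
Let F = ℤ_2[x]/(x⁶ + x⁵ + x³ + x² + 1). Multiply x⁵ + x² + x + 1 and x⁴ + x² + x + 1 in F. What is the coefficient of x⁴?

Multiply in ℤ_2[x]: (x⁵ + x² + x + 1)·(x⁴ + x² + x + 1) = x⁹ + x⁷ + x² + 1.
Reduce using x⁶ ≡ x⁵ + x³ + x² + 1 (mod x⁶ + x⁵ + x³ + x² + 1).
Reduced: x⁵ + x⁴ + x².

1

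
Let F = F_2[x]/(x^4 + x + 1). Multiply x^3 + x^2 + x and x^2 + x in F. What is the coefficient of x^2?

0

Multiply in F_2[x]: (x^3 + x^2 + x)·(x^2 + x) = x^5 + x^2.
Reduce using x^4 ≡ x + 1 (mod x^4 + x + 1).
Reduced: x.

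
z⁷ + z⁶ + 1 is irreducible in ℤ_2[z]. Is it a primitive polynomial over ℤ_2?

Yes

Write f(z) = z⁷ + z⁶ + 1.
|GF(2^7)^×| = 2^7 − 1 = 127. Prime factorization: 127 = 127.
f is primitive ⇔ z has order 127 in GF(2)[z]/(f), i.e. z^(127/q) ≠ 1 for each prime q | 127.
z^(1) mod f = z.
None equal 1, so z has full order 127; f is primitive.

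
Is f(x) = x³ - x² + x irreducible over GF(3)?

Check for roots in GF(3): f(0) = 0 → root; f(1) = 1; f(2) = 0 → root.
f(0) = 0, so (x) divides f(x); f is reducible.

No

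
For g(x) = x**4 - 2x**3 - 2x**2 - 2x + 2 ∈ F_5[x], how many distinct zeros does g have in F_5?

Evaluate at each of the 5 elements of F_5:
g(0) = 2; g(1) = 2; g(2) = 0 → root; g(3) = 0 → root; g(4) = 0 → root.
Roots: {2, 3, 4}.

3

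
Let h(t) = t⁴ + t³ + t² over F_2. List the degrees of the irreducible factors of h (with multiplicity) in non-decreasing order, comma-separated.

1, 1, 2

Roots in F_2: h(0) = 0 → root; h(1) = 1.
Linear factors from roots: (t).
Complete factorization: h(t) = (t)^2·(t² + t + 1).
Factor degrees with multiplicity: 1 + 1 + 2 = 4.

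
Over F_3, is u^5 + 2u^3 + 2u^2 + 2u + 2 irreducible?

Write f(u) = u^5 + 2u^3 + 2u^2 + 2u + 2.
Check for roots in F_3: f(0) = 2; f(1) = 0 → root; f(2) = 2.
f(1) = 0, so (u − 1) divides f(u); f is reducible.

No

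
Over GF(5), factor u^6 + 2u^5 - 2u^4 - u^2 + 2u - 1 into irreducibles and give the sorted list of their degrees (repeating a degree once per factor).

1, 2, 3

Write f(u) = u^6 + 2u^5 - 2u^4 - u^2 + 2u - 1.
Roots in GF(5): f(0) = 4; f(1) = 1; f(2) = 0 → root; f(3) = 4; f(4) = 3.
Linear factors from roots: (u - 2).
Complete factorization: f(u) = (u - 2)·(u^2 + 2)·(u^3 - u^2 - u - 1).
Factor degrees with multiplicity: 1 + 2 + 3 = 6.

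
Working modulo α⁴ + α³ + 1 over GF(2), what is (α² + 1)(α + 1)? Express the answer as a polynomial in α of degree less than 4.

Multiply in GF(2)[α]: (α² + 1)·(α + 1) = α³ + α² + α + 1.
Reduced: α³ + α² + α + 1.

α^3 + α^2 + α + 1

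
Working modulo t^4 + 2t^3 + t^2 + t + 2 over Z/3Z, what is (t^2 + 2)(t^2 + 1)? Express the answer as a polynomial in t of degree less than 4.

t^3 + 2t^2 + 2t

Multiply in Z/3Z[t]: (t^2 + 2)·(t^2 + 1) = t^4 + 2.
Reduce using t^4 ≡ t^3 + 2t^2 + 2t + 1 (mod t^4 + 2t^3 + t^2 + t + 2).
Reduced: t^3 + 2t^2 + 2t.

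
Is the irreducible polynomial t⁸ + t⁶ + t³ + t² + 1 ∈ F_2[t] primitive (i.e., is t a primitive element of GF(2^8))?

Yes

Write f(t) = t⁸ + t⁶ + t³ + t² + 1.
|GF(2^8)^×| = 2^8 − 1 = 255. Prime factorization: 255 = 3·5·17.
f is primitive ⇔ t has order 255 in GF(2)[t]/(f), i.e. t^(255/q) ≠ 1 for each prime q | 255.
t^(85) mod f = t⁴ + t³ + t².
t^(51) mod f = t⁷ + t⁵.
t^(15) mod f = t⁶ + t⁵ + t⁴ + t³ + t².
None equal 1, so t has full order 255; f is primitive.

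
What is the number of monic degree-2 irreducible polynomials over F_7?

By the necklace-counting formula, N_7(2) = (1/2) Σ_{d|2} μ(2/d)·7^d.
Divisors of 2: 1, 2; μ(2/d) for each: -1, 1.
Σ = − 7^1 + 7^2 = 42.
N = 42/2 = 21.

21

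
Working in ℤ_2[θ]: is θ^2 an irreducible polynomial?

Write g(θ) = θ^2.
Check for roots in ℤ_2: g(0) = 0 → root; g(1) = 1.
g(0) = 0, so (θ) divides g(θ); g is reducible.

No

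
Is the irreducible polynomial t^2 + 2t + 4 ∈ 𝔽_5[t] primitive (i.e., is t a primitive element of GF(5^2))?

Write f(t) = t^2 + 2t + 4.
|GF(5^2)^×| = 5^2 − 1 = 24. Prime factorization: 24 = 2^3·3.
f is primitive ⇔ t has order 24 in GF(5)[t]/(f), i.e. t^(24/q) ≠ 1 for each prime q | 24.
t^(12) mod f = 1
t^(8) mod f = 2t + 4.
Since t^(12) = 1, the order of t divides 12 < 24; not primitive.

No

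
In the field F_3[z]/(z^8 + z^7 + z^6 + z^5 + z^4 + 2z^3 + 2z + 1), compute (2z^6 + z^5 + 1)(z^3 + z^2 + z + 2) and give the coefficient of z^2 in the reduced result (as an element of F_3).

0

Multiply in F_3[z]: (2z^6 + z^5 + 1)·(z^3 + z^2 + z + 2) = 2z^9 + 2z^6 + 2z^5 + z^3 + z^2 + z + 2.
Reduce using z^8 ≡ 2z^7 + 2z^6 + 2z^5 + 2z^4 + z^3 + z + 2 (mod z^8 + z^7 + z^6 + z^5 + z^4 + 2z^3 + 2z + 1).
Reduced: 2z^6 + 2z^5 + z^4 + 2z^3 + 1.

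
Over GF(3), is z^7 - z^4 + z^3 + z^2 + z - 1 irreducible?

Write P(z) = z^7 - z^4 + z^3 + z^2 + z - 1.
Check for roots in GF(3): P(0) = 2; P(1) = 2; P(2) = 2.
No roots, so no linear factors.
Monic irreducibles of degree 2 over GF(3): z^2 + 1, z^2 + z - 1, z^2 - z - 1.
None of them divide P (all give nonzero remainder).
Degree-3 irreducible divisors: test the 8 monic irreducibles of degree 3 over GF(3).
None of them divide P (all give nonzero remainder).
No irreducible factor of degree ≤ 3 exists, so P is irreducible over GF(3).

Yes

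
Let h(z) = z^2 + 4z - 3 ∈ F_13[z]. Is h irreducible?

Yes

Check each element of F_13 for a root: h(0)=10, h(1)=2, h(2)=9, h(3)=5, h(4)=3, h(5)=3, h(6)=5, h(7)=9, h(8)=2, h(9)=10, h(10)=7, h(11)=6, h(12)=7.
No roots. A degree-2 polynomial over a field with no linear factor is irreducible.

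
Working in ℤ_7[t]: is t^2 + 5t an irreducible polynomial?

No

Write g(t) = t^2 + 5t.
Check for roots in ℤ_7: g(0) = 0 → root; g(1) = 6; g(2) = 0 → root; g(3) = 3; g(4) = 1; g(5) = 1; g(6) = 3.
g(0) = 0, so (t) divides g(t); g is reducible.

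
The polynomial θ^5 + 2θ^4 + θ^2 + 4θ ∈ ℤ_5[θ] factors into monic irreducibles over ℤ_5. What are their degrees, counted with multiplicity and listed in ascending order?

Write f(θ) = θ^5 + 2θ^4 + θ^2 + 4θ.
Roots in ℤ_5: f(0) = 0 → root; f(1) = 3; f(2) = 1; f(3) = 1; f(4) = 3.
Linear factors from roots: (θ).
Complete factorization: f(θ) = (θ)·(θ^4 + 2θ^3 + θ + 4).
Factor degrees with multiplicity: 1 + 4 = 5.

1, 4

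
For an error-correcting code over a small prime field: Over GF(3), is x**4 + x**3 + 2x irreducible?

Write h(x) = x**4 + x**3 + 2x.
Check for roots in GF(3): h(0) = 0 → root; h(1) = 1; h(2) = 1.
h(0) = 0, so (x) divides h(x); h is reducible.

No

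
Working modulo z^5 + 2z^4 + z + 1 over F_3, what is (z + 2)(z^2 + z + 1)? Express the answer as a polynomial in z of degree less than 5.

Multiply in F_3[z]: (z + 2)·(z^2 + z + 1) = z^3 + 2.
Reduced: z^3 + 2.

z^3 + 2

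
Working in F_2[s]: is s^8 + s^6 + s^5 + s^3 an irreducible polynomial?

Write f(s) = s^8 + s^6 + s^5 + s^3.
Check for roots in F_2: f(0) = 0 → root; f(1) = 0 → root.
f(0) = 0, so (s) divides f(s); f is reducible.

No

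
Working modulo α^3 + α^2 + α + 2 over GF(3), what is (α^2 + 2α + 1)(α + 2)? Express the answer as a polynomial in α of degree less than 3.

α

Multiply in GF(3)[α]: (α^2 + 2α + 1)·(α + 2) = α^3 + α^2 + 2α + 2.
Reduce using α^3 ≡ 2α^2 + 2α + 1 (mod α^3 + α^2 + α + 2).
Reduced: α.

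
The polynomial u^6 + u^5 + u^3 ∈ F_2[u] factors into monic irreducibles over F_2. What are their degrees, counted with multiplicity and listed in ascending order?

1, 1, 1, 3

Write g(u) = u^6 + u^5 + u^3.
Roots in F_2: g(0) = 0 → root; g(1) = 1.
Linear factors from roots: (u).
Complete factorization: g(u) = (u)^3·(u^3 + u^2 + 1).
Factor degrees with multiplicity: 1 + 1 + 1 + 3 = 6.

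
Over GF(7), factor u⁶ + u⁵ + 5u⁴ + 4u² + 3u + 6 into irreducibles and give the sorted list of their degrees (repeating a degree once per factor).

Write g(u) = u⁶ + u⁵ + 5u⁴ + 4u² + 3u + 6.
Linear factors from roots: (u + 4), (u + 3).
Complete factorization: g(u) = (u + 3)·(u + 4)·(u² + 2u + 3)·(u² + 6u + 6).
Factor degrees with multiplicity: 1 + 1 + 2 + 2 = 6.

1, 1, 2, 2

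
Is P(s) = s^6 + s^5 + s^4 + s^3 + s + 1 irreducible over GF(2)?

Check for roots in GF(2): P(0) = 1; P(1) = 0 → root.
P(1) = 0, so (s − 1) divides P(s); P is reducible.

No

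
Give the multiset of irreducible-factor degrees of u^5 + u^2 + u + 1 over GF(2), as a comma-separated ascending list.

Write g(u) = u^5 + u^2 + u + 1.
Roots in GF(2): g(0) = 1; g(1) = 0 → root.
Linear factors from roots: (u + 1).
Complete factorization: g(u) = (u + 1)^2·(u^3 + u + 1).
Factor degrees with multiplicity: 1 + 1 + 3 = 5.

1, 1, 3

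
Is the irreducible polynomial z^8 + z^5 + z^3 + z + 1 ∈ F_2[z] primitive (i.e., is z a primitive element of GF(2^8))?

Yes

Write f(z) = z^8 + z^5 + z^3 + z + 1.
|GF(2^8)^×| = 2^8 − 1 = 255. Prime factorization: 255 = 3·5·17.
f is primitive ⇔ z has order 255 in GF(2)[z]/(f), i.e. z^(255/q) ≠ 1 for each prime q | 255.
z^(85) mod f = z^7 + z^6 + z^5 + z^3 + z + 1.
z^(51) mod f = z^4 + z + 1.
z^(15) mod f = z^7 + z^6 + z^5 + 1.
None equal 1, so z has full order 255; f is primitive.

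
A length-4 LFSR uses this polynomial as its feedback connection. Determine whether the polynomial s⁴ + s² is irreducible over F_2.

Write P(s) = s⁴ + s².
Check for roots in F_2: P(0) = 0 → root; P(1) = 0 → root.
P(0) = 0, so (s) divides P(s); P is reducible.

No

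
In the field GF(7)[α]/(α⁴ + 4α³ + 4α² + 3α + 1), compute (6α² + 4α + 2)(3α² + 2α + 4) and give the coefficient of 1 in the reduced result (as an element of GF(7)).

4

Multiply in GF(7)[α]: (6α² + 4α + 2)·(3α² + 2α + 4) = 4α⁴ + 3α³ + 3α² + 6α + 1.
Reduce using α⁴ ≡ 3α³ + 3α² + 4α + 6 (mod α⁴ + 4α³ + 4α² + 3α + 1).
Reduced: α³ + α² + α + 4.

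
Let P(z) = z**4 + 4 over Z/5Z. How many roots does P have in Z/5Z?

4

Evaluate at each of the 5 elements of Z/5Z:
P(0) = 4; P(1) = 0 → root; P(2) = 0 → root; P(3) = 0 → root; P(4) = 0 → root.
Roots: {1, 2, 3, 4}.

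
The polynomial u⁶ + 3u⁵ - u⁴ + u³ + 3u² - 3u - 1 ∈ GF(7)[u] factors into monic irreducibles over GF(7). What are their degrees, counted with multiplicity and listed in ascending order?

Write f(u) = u⁶ + 3u⁵ - u⁴ + u³ + 3u² - 3u - 1.
Linear factors from roots: (u - 3).
Complete factorization: f(u) = (u - 3)·(u² - 2u + 3)·(u³ + u² + 2u - 3).
Factor degrees with multiplicity: 1 + 2 + 3 = 6.

1, 2, 3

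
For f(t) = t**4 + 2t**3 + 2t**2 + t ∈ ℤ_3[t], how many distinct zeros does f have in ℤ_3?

Evaluate at each of the 3 elements of ℤ_3:
f(0) = 0 → root; f(1) = 0 → root; f(2) = 0 → root.
Roots: {0, 1, 2}.

3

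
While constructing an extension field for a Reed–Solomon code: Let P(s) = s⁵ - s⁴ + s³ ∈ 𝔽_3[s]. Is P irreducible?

Check for roots in 𝔽_3: P(0) = 0 → root; P(1) = 1; P(2) = 0 → root.
P(0) = 0, so (s) divides P(s); P is reducible.

No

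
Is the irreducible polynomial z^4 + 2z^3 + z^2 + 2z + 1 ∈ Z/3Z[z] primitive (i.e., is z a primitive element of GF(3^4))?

No

Write f(z) = z^4 + 2z^3 + z^2 + 2z + 1.
|GF(3^4)^×| = 3^4 − 1 = 80. Prime factorization: 80 = 2^4·5.
f is primitive ⇔ z has order 80 in GF(3)[z]/(f), i.e. z^(80/q) ≠ 1 for each prime q | 80.
z^(40) mod f = 1
z^(16) mod f = 2z.
Since z^(40) = 1, the order of z divides 40 < 80; not primitive.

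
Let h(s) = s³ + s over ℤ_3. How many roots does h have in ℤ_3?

1

Evaluate at each of the 3 elements of ℤ_3:
h(0) = 0 → root; h(1) = 2; h(2) = 1.
Roots: {0}.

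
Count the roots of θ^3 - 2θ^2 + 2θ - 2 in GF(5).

Write g(θ) = θ^3 - 2θ^2 + 2θ - 2.
Evaluate at each of the 5 elements of GF(5):
g(0) = 3; g(1) = 4; g(2) = 2; g(3) = 3; g(4) = 3.
No element is a root.

0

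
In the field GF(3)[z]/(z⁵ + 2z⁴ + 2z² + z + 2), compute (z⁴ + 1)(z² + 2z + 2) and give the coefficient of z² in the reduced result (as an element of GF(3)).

0

Multiply in GF(3)[z]: (z⁴ + 1)·(z² + 2z + 2) = z⁶ + 2z⁵ + 2z⁴ + z² + 2z + 2.
Reduce using z⁵ ≡ z⁴ + z² + 2z + 1 (mod z⁵ + 2z⁴ + 2z² + z + 2).
Reduced: 2z⁴ + z³ + 2.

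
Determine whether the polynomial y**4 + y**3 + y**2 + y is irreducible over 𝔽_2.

No

Write P(y) = y**4 + y**3 + y**2 + y.
Check for roots in 𝔽_2: P(0) = 0 → root; P(1) = 0 → root.
P(0) = 0, so (y) divides P(y); P is reducible.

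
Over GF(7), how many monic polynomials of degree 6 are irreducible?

19544

The number of monic irreducibles of degree 6 over GF(7) is (1/6)·Σ_{d∣6} μ(6/d) 7^d.
Divisors of 6: 1, 2, 3, 6; μ(6/d) for each: 1, -1, -1, 1.
Σ = 7^1 − 7^2 − 7^3 + 7^6 = 117264.
N = 117264/6 = 19544.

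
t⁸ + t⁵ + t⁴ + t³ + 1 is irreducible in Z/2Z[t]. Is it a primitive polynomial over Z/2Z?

Write f(t) = t⁸ + t⁵ + t⁴ + t³ + 1.
|GF(2^8)^×| = 2^8 − 1 = 255. Prime factorization: 255 = 3·5·17.
f is primitive ⇔ t has order 255 in GF(2)[t]/(f), i.e. t^(255/q) ≠ 1 for each prime q | 255.
t^(85) mod f = 1
t^(51) mod f = 1
t^(15) mod f = t⁶ + t³ + t² + t.
Since t^(85) = 1, the order of t divides 85 < 255; not primitive.

No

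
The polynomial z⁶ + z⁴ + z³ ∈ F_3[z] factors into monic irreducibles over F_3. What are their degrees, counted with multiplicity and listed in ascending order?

1, 1, 1, 1, 2

Write h(z) = z⁶ + z⁴ + z³.
Roots in F_3: h(0) = 0 → root; h(1) = 0 → root; h(2) = 1.
Linear factors from roots: (z), (z + 2).
Complete factorization: h(z) = (z + 2)·(z)^3·(z² + z + 2).
Factor degrees with multiplicity: 1 + 1 + 1 + 1 + 2 = 6.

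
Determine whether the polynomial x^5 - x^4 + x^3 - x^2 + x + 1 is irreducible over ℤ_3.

Write g(x) = x^5 - x^4 + x^3 - x^2 + x + 1.
Check for roots in ℤ_3: g(0) = 1; g(1) = 2; g(2) = 2.
No roots, so no linear factors.
Monic irreducibles of degree 2 over GF(3): x^2 + 1, x^2 + x - 1, x^2 - x - 1.
x^2 + x - 1 divides g: g(x) = (x^2 + x - 1)·(x^3 + x^2 + x - 1).

No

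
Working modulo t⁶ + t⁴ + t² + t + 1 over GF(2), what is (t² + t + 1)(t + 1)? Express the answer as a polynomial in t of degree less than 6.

Multiply in GF(2)[t]: (t² + t + 1)·(t + 1) = t³ + 1.
Reduced: t³ + 1.

t^3 + 1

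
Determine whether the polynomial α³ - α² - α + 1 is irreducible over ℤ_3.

No

Write P(α) = α³ - α² - α + 1.
Check for roots in ℤ_3: P(0) = 1; P(1) = 0 → root; P(2) = 0 → root.
P(1) = 0, so (α − 1) divides P(α); P is reducible.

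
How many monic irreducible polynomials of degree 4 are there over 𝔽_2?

The number of monic irreducibles of degree 4 over GF(2) is (1/4)·Σ_{d∣4} μ(4/d) 2^d.
Divisors of 4: 1, 2, 4; μ(4/d) for each: 0, -1, 1.
Σ = − 2^2 + 2^4 = 12.
N = 12/4 = 3.

3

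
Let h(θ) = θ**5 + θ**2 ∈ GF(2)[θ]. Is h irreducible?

Check for roots in GF(2): h(0) = 0 → root; h(1) = 0 → root.
h(0) = 0, so (θ) divides h(θ); h is reducible.

No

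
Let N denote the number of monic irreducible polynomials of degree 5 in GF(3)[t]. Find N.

Gauss's count: N_{3}(5) = (1/5) Σ_{d|5} μ(5/d)·3^d.
Divisors of 5: 1, 5; μ(5/d) for each: -1, 1.
Σ = − 3^1 + 3^5 = 240.
N = 240/5 = 48.

48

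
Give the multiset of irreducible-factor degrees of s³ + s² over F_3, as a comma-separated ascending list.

Write h(s) = s³ + s².
Roots in F_3: h(0) = 0 → root; h(1) = 2; h(2) = 0 → root.
Linear factors from roots: (s), (s + 1).
Complete factorization: h(s) = (s + 1)·(s)^2.
Factor degrees with multiplicity: 1 + 1 + 1 = 3.

1, 1, 1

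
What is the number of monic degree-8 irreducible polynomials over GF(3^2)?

5380020

Gauss's count: N_{9}(8) = (1/8) Σ_{d|8} μ(8/d)·9^d.
Divisors of 8: 1, 2, 4, 8; μ(8/d) for each: 0, 0, -1, 1.
Σ = − 9^4 + 9^8 = 43040160.
N = 43040160/8 = 5380020.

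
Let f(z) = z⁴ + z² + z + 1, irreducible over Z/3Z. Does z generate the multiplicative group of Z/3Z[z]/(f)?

No

|GF(3^4)^×| = 3^4 − 1 = 80. Prime factorization: 80 = 2^4·5.
f is primitive ⇔ z has order 80 in GF(3)[z]/(f), i.e. z^(80/q) ≠ 1 for each prime q | 80.
z^(40) mod f = 1
z^(16) mod f = z³ + 2.
Since z^(40) = 1, the order of z divides 40 < 80; not primitive.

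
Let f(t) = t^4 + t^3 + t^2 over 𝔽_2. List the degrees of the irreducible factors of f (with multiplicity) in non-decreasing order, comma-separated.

Roots in 𝔽_2: f(0) = 0 → root; f(1) = 1.
Linear factors from roots: (t).
Complete factorization: f(t) = (t)^2·(t^2 + t + 1).
Factor degrees with multiplicity: 1 + 1 + 2 = 4.

1, 1, 2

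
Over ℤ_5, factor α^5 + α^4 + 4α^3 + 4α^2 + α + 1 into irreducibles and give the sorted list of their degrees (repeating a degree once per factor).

Write f(α) = α^5 + α^4 + 4α^3 + 4α^2 + α + 1.
Roots in ℤ_5: f(0) = 1; f(1) = 2; f(2) = 4; f(3) = 2; f(4) = 0 → root.
Linear factors from roots: (α + 1).
Complete factorization: f(α) = (α + 1)·(α^2 + 2α + 4)·(α^2 + 3α + 4).
Factor degrees with multiplicity: 1 + 2 + 2 = 5.

1, 2, 2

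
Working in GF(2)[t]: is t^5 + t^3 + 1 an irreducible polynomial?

Write P(t) = t^5 + t^3 + 1.
Check for roots in GF(2): P(0) = 1; P(1) = 1.
No roots, so no linear factors.
Monic irreducibles of degree 2 over GF(2): t^2 + t + 1.
None of them divide P (all give nonzero remainder).
No irreducible factor of degree ≤ 2 exists, so P is irreducible over GF(2).

Yes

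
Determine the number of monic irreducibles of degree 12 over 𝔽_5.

By the necklace-counting formula, N_5(12) = (1/12) Σ_{d|12} μ(12/d)·5^d.
Divisors of 12: 1, 2, 3, 4, 6, 12; μ(12/d) for each: 0, 1, 0, -1, -1, 1.
Σ = 5^2 − 5^4 − 5^6 + 5^12 = 244124400.
N = 244124400/12 = 20343700.

20343700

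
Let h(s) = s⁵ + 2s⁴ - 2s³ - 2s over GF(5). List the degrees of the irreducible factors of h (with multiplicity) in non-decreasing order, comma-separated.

1, 1, 1, 1, 1

Roots in GF(5): h(0) = 0 → root; h(1) = 4; h(2) = 4; h(3) = 0 → root; h(4) = 0 → root.
Linear factors from roots: (s), (s + 2), (s + 1).
Complete factorization: h(s) = (s)·(s + 1)·(s + 2)^3.
Factor degrees with multiplicity: 1 + 1 + 1 + 1 + 1 = 5.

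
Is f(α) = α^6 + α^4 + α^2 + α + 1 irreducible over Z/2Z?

Yes

Check for roots in Z/2Z: f(0) = 1; f(1) = 1.
No roots, so no linear factors.
Monic irreducibles of degree 2 over GF(2): α^2 + α + 1.
None of them divide f (all give nonzero remainder).
Monic irreducibles of degree 3 over GF(2): α^3 + α + 1, α^3 + α^2 + 1.
None of them divide f (all give nonzero remainder).
No irreducible factor of degree ≤ 3 exists, so f is irreducible over GF(2).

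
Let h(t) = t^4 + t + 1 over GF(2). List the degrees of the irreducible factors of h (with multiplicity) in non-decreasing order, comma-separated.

Roots in GF(2): h(0) = 1; h(1) = 1.
Complete factorization: h(t) = (t^4 + t + 1).
Factor degrees with multiplicity: 4 = 4.

4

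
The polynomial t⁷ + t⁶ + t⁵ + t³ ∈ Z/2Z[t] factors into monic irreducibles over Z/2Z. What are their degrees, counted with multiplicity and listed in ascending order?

Write h(t) = t⁷ + t⁶ + t⁵ + t³.
Roots in Z/2Z: h(0) = 0 → root; h(1) = 0 → root.
Linear factors from roots: (t), (t + 1).
Complete factorization: h(t) = (t + 1)·(t)^3·(t³ + t + 1).
Factor degrees with multiplicity: 1 + 1 + 1 + 1 + 3 = 7.

1, 1, 1, 1, 3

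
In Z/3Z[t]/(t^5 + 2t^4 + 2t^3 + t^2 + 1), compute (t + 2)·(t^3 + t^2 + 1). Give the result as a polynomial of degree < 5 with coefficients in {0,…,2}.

Multiply in Z/3Z[t]: (t + 2)·(t^3 + t^2 + 1) = t^4 + 2t^2 + t + 2.
Reduced: t^4 + 2t^2 + t + 2.

t^4 + 2t^2 + t + 2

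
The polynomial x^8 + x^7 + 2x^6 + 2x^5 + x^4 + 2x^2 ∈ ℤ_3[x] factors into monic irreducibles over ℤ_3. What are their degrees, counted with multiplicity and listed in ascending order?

1, 1, 1, 1, 1, 3

Write f(x) = x^8 + x^7 + 2x^6 + 2x^5 + x^4 + 2x^2.
Roots in ℤ_3: f(0) = 0 → root; f(1) = 0 → root; f(2) = 0 → root.
Linear factors from roots: (x), (x + 2), (x + 1).
Complete factorization: f(x) = (x + 1)·(x)^2·(x + 2)^2·(x^3 + 2x^2 + 2x + 2).
Factor degrees with multiplicity: 1 + 1 + 1 + 1 + 1 + 3 = 8.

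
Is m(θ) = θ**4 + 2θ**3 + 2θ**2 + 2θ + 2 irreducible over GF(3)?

No

Check for roots in GF(3): m(0) = 2; m(1) = 0 → root; m(2) = 1.
m(1) = 0, so (θ − 1) divides m(θ); m is reducible.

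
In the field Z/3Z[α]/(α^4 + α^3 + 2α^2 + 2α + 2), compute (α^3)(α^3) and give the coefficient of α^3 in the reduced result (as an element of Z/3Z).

1

Multiply in Z/3Z[α]: (α^3)·(α^3) = α^6.
Reduce using α^4 ≡ 2α^3 + α^2 + α + 1 (mod α^4 + α^3 + 2α^2 + 2α + 2).
Reduced: α^3 + 2α^2 + α + 2.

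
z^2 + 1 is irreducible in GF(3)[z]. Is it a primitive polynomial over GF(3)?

Write f(z) = z^2 + 1.
|GF(3^2)^×| = 3^2 − 1 = 8. Prime factorization: 8 = 2^3.
f is primitive ⇔ z has order 8 in GF(3)[z]/(f), i.e. z^(8/q) ≠ 1 for each prime q | 8.
z^(4) mod f = 1
Since z^(4) = 1, the order of z divides 4 < 8; not primitive.

No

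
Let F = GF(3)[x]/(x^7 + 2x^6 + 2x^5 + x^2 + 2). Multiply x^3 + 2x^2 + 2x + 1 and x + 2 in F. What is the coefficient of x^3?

Multiply in GF(3)[x]: (x^3 + 2x^2 + 2x + 1)·(x + 2) = x^4 + x^3 + 2x + 2.
Reduced: x^4 + x^3 + 2x + 2.

1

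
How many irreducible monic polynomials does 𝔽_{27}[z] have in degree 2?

By the necklace-counting formula, N_27(2) = (1/2) Σ_{d|2} μ(2/d)·27^d.
Divisors of 2: 1, 2; μ(2/d) for each: -1, 1.
Σ = − 27^1 + 27^2 = 702.
N = 702/2 = 351.

351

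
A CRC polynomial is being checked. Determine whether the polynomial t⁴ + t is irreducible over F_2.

No

Write g(t) = t⁴ + t.
Check for roots in F_2: g(0) = 0 → root; g(1) = 0 → root.
g(0) = 0, so (t) divides g(t); g is reducible.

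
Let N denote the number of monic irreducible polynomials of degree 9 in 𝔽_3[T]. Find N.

2184

By the necklace-counting formula, N_3(9) = (1/9) Σ_{d|9} μ(9/d)·3^d.
Divisors of 9: 1, 3, 9; μ(9/d) for each: 0, -1, 1.
Σ = − 3^3 + 3^9 = 19656.
N = 19656/9 = 2184.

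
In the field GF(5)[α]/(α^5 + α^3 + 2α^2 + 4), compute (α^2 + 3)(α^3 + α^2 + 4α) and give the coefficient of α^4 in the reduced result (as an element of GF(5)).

Multiply in GF(5)[α]: (α^2 + 3)·(α^3 + α^2 + 4α) = α^5 + α^4 + 2α^3 + 3α^2 + 2α.
Reduce using α^5 ≡ 4α^3 + 3α^2 + 1 (mod α^5 + α^3 + 2α^2 + 4).
Reduced: α^4 + α^3 + α^2 + 2α + 1.

1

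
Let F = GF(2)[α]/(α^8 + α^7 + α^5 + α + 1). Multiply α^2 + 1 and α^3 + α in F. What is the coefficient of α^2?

0

Multiply in GF(2)[α]: (α^2 + 1)·(α^3 + α) = α^5 + α.
Reduced: α^5 + α.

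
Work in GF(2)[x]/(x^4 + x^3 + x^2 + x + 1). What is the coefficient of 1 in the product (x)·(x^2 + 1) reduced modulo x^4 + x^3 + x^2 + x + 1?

Multiply in GF(2)[x]: (x)·(x^2 + 1) = x^3 + x.
Reduced: x^3 + x.

0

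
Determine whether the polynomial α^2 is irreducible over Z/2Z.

No

Write P(α) = α^2.
Check for roots in Z/2Z: P(0) = 0 → root; P(1) = 1.
P(0) = 0, so (α) divides P(α); P is reducible.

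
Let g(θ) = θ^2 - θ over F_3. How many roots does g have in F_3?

Evaluate at each of the 3 elements of F_3:
g(0) = 0 → root; g(1) = 0 → root; g(2) = 2.
Roots: {0, 1}.

2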